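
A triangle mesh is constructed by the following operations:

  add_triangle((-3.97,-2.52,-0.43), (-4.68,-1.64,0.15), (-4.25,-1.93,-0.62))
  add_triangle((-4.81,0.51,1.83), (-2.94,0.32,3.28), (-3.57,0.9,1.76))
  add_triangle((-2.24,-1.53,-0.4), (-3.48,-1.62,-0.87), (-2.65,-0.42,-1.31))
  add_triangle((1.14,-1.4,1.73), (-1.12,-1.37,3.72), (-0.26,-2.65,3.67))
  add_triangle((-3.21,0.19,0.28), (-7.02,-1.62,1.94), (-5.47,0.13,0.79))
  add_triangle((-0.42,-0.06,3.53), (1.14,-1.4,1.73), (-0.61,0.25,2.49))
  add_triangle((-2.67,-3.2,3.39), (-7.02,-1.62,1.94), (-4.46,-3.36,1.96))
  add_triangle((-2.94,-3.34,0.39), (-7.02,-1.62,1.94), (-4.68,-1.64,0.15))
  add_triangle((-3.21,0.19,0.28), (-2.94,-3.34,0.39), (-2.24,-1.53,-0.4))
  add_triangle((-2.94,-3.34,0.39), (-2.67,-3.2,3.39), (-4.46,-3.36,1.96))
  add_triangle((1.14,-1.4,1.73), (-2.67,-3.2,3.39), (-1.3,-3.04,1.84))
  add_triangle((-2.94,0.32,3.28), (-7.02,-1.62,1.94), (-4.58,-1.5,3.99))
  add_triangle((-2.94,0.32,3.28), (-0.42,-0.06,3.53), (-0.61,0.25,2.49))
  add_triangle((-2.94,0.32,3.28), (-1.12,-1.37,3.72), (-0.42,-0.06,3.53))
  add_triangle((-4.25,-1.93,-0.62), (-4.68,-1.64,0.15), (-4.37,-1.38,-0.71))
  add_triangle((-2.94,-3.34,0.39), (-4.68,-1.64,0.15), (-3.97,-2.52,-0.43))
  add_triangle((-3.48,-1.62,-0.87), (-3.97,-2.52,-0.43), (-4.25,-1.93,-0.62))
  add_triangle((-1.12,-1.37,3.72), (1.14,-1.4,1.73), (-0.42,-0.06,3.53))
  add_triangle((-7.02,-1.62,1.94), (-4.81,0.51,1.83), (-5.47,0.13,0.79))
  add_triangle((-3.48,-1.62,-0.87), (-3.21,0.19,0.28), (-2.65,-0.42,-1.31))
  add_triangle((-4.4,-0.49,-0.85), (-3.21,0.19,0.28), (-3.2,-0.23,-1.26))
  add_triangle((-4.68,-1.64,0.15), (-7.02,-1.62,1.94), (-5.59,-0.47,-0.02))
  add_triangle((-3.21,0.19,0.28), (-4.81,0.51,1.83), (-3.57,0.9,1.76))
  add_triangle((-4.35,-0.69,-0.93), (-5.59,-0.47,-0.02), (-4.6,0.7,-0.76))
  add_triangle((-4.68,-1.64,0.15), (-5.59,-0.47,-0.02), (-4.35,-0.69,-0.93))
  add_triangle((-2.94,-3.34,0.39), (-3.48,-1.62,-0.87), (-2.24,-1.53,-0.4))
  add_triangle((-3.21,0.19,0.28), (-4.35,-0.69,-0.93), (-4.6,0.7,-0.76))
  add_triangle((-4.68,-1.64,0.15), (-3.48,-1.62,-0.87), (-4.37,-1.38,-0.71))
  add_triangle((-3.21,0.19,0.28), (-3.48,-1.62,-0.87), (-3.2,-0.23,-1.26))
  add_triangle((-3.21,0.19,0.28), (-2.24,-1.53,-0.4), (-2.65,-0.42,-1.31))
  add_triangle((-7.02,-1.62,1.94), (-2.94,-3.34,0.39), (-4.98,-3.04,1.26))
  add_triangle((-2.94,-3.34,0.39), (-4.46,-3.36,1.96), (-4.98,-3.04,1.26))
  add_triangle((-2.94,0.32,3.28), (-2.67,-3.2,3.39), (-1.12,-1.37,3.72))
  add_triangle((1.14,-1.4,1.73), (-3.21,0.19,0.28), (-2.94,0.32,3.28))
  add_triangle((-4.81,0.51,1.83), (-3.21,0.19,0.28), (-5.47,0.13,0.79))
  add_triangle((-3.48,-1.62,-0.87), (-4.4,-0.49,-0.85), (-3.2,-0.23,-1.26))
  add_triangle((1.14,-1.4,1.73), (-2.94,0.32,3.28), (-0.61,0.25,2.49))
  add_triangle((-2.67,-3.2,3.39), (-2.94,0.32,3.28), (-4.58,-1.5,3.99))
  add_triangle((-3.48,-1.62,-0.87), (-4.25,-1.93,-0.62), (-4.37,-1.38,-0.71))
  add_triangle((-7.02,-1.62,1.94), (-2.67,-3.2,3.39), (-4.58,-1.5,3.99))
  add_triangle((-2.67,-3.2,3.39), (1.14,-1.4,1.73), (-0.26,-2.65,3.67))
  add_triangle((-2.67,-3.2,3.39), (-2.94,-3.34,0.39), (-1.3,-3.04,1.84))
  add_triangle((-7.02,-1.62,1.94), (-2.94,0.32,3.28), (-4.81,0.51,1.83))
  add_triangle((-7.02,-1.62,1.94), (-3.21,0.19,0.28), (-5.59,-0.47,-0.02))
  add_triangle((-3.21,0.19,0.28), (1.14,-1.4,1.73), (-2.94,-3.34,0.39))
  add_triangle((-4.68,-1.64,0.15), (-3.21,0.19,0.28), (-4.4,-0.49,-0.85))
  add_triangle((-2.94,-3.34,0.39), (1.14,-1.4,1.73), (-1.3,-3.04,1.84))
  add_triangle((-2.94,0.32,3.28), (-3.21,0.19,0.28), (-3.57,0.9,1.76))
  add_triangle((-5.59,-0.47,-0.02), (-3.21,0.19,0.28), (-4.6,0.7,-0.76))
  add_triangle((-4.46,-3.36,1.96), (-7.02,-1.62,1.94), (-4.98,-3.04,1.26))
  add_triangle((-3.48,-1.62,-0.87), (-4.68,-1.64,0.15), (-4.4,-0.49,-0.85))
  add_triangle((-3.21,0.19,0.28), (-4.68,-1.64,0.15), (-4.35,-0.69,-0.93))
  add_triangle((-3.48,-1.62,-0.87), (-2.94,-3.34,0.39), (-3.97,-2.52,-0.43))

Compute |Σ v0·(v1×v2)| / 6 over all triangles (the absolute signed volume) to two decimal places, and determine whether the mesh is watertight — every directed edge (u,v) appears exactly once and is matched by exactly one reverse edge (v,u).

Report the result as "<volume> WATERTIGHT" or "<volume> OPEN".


Per-triangle v0·(v1×v2)/6:
  t1: +0.4743
  t2: +0.9009
  t3: +0.1075
  t4: +0.9374
  t5: +0.2031
  t6: -0.0215
  t7: +5.0332
  t8: +3.2835
  t9: -1.2381
  t10: +2.6508
  t11: +1.8622
  t12: +4.4617
  t13: +0.3692
  t14: +2.1100
  t15: +0.3815
  t16: +1.2643
  t17: +0.1882
  t18: +1.5809
  t19: +2.1835
  t20: +1.1434
  t21: +0.3411
  t22: +2.1222
  t23: +0.3451
  t24: +1.1505
  t25: +1.1123
  t26: +0.1350
  t27: -0.8883
  t28: -0.3814
  t29: -1.2402
  t30: -1.1871
  t31: +0.5726
  t32: +1.2538
  t33: +3.9249
  t34: -2.2984
  t35: +0.1839
  t36: +0.5984
  t37: -1.4013
  t38: +2.3178
  t39: +0.1572
  t40: +6.8610
  t41: +0.8050
  t42: +2.1890
  t43: +4.0920
  t44: +1.1216
  t45: -3.3441
  t46: +1.1617
  t47: +0.7613
  t48: -1.0009
  t49: +0.6137
  t50: +1.9263
  t51: +1.1149
  t52: -1.2121
  t53: +0.2048
Σ = +49.9881 → |volume| = 49.99

Directed edges: 159 total; 3 unmatched, e.g. (-1.12,-1.37,3.72)→(-0.26,-2.65,3.67) → open.

49.99 OPEN


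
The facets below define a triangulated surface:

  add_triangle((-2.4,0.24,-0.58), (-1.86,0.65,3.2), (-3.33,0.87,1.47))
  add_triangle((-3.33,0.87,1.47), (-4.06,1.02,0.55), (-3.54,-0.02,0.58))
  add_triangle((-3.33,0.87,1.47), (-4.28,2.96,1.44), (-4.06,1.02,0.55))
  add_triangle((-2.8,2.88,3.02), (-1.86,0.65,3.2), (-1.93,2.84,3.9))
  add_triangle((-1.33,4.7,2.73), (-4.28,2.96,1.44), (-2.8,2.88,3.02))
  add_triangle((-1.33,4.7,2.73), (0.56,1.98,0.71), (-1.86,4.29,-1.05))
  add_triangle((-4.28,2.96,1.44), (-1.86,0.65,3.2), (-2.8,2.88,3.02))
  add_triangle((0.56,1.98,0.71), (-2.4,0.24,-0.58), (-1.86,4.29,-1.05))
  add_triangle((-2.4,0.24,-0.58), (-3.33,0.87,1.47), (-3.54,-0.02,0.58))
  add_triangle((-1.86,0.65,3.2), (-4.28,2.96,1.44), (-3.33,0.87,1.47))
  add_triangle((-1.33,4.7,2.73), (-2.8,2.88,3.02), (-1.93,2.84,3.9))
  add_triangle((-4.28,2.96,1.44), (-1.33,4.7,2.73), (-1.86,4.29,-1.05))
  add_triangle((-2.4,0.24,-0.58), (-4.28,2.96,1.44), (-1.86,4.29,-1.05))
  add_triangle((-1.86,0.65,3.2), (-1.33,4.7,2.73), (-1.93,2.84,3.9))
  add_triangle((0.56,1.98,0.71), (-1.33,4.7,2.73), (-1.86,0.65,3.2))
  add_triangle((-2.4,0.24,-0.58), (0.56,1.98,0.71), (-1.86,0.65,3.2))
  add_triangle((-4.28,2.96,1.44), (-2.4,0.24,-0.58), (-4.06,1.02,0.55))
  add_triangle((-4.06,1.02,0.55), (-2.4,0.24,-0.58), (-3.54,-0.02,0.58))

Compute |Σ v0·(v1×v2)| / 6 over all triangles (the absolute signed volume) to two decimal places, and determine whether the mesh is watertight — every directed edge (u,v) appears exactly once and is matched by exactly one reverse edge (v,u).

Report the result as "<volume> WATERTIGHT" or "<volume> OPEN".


Per-triangle v0·(v1×v2)/6:
  t1: +0.3617
  t2: +0.6292
  t3: +1.2800
  t4: +1.5481
  t5: +4.0670
  t6: +3.3309
  t7: +2.6759
  t8: -1.4324
  t9: -0.6486
  t10: +2.4726
  t11: +2.3106
  t12: +9.4094
  t13: +4.6701
  t14: -0.4643
  t15: +1.8991
  t16: -2.8655
  t17: +0.9431
  t18: +0.5816
Σ = +30.7684 → |volume| = 30.77

Directed edges: 54 total, each appears once with its reverse present → watertight.

30.77 WATERTIGHT


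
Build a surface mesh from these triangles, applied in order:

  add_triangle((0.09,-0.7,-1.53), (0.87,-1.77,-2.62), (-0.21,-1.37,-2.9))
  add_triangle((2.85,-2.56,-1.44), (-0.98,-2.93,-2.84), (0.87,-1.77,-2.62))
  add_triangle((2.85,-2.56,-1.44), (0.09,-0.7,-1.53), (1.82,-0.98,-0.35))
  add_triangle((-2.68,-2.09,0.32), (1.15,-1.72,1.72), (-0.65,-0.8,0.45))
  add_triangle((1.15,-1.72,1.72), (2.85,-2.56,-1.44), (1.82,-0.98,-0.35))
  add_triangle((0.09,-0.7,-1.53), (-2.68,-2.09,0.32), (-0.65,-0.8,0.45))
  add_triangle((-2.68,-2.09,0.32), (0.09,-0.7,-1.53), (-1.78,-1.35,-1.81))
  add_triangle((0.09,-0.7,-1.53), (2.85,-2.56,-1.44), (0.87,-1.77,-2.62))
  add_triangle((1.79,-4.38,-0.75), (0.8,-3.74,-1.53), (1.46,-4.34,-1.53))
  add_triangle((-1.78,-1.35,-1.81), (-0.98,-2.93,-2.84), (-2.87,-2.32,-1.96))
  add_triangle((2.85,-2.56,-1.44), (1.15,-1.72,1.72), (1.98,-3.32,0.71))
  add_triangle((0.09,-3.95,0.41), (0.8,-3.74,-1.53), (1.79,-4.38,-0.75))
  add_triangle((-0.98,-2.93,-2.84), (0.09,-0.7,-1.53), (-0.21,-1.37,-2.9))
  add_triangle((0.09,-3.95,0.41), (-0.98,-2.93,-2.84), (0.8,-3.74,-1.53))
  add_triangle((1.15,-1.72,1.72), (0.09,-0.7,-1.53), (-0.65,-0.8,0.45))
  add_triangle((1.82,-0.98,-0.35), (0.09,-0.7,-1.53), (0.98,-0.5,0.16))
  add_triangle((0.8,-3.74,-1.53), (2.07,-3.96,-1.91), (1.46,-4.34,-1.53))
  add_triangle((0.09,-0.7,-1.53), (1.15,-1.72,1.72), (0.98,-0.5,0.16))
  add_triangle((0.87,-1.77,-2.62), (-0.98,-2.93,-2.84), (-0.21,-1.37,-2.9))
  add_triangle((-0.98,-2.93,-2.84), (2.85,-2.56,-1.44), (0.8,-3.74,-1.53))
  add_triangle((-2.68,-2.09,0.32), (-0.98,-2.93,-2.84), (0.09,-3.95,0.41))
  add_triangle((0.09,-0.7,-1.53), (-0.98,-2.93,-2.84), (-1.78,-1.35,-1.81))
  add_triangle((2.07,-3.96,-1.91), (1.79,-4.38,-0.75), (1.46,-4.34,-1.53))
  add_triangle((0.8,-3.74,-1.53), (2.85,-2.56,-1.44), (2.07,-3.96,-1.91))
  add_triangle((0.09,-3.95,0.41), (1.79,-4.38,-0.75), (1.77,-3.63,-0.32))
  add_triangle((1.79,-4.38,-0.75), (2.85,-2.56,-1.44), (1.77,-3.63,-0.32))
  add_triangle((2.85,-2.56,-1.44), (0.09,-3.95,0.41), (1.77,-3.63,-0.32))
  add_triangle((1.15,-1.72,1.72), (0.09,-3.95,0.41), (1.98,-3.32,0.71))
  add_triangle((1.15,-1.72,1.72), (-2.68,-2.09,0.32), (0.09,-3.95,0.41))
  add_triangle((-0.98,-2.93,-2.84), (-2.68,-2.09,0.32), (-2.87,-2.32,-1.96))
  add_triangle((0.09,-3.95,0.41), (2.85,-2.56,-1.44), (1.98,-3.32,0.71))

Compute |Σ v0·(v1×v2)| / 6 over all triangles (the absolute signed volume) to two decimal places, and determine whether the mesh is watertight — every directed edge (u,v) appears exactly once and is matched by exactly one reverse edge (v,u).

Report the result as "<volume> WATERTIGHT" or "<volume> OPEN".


Per-triangle v0·(v1×v2)/6:
  t1: +0.0633
  t2: +2.3803
  t3: +0.2942
  t4: +0.1921
  t5: +0.9016
  t6: -0.3270
  t7: -0.7217
  t8: +0.0558
  t9: +0.2147
  t10: +0.7001
  t11: +1.1267
  t12: +1.5676
  t13: -0.1456
  t14: +2.8014
  t15: -0.7195
  t16: -0.0562
  t17: +0.2832
  t18: -0.4496
  t19: +1.0128
  t20: +2.7490
  t21: +5.7169
  t22: +0.6318
  t23: +0.5415
  t24: -0.1168
  t25: +0.5628
  t26: +0.6066
  t27: -0.6141
  t28: +1.6653
  t29: +2.8434
  t30: +2.1195
  t31: +2.8100
Σ = +28.6898 → |volume| = 28.69

Directed edges: 93 total; 9 unmatched, e.g. (1.82,-0.98,-0.35)→(1.15,-1.72,1.72) → open.

28.69 OPEN


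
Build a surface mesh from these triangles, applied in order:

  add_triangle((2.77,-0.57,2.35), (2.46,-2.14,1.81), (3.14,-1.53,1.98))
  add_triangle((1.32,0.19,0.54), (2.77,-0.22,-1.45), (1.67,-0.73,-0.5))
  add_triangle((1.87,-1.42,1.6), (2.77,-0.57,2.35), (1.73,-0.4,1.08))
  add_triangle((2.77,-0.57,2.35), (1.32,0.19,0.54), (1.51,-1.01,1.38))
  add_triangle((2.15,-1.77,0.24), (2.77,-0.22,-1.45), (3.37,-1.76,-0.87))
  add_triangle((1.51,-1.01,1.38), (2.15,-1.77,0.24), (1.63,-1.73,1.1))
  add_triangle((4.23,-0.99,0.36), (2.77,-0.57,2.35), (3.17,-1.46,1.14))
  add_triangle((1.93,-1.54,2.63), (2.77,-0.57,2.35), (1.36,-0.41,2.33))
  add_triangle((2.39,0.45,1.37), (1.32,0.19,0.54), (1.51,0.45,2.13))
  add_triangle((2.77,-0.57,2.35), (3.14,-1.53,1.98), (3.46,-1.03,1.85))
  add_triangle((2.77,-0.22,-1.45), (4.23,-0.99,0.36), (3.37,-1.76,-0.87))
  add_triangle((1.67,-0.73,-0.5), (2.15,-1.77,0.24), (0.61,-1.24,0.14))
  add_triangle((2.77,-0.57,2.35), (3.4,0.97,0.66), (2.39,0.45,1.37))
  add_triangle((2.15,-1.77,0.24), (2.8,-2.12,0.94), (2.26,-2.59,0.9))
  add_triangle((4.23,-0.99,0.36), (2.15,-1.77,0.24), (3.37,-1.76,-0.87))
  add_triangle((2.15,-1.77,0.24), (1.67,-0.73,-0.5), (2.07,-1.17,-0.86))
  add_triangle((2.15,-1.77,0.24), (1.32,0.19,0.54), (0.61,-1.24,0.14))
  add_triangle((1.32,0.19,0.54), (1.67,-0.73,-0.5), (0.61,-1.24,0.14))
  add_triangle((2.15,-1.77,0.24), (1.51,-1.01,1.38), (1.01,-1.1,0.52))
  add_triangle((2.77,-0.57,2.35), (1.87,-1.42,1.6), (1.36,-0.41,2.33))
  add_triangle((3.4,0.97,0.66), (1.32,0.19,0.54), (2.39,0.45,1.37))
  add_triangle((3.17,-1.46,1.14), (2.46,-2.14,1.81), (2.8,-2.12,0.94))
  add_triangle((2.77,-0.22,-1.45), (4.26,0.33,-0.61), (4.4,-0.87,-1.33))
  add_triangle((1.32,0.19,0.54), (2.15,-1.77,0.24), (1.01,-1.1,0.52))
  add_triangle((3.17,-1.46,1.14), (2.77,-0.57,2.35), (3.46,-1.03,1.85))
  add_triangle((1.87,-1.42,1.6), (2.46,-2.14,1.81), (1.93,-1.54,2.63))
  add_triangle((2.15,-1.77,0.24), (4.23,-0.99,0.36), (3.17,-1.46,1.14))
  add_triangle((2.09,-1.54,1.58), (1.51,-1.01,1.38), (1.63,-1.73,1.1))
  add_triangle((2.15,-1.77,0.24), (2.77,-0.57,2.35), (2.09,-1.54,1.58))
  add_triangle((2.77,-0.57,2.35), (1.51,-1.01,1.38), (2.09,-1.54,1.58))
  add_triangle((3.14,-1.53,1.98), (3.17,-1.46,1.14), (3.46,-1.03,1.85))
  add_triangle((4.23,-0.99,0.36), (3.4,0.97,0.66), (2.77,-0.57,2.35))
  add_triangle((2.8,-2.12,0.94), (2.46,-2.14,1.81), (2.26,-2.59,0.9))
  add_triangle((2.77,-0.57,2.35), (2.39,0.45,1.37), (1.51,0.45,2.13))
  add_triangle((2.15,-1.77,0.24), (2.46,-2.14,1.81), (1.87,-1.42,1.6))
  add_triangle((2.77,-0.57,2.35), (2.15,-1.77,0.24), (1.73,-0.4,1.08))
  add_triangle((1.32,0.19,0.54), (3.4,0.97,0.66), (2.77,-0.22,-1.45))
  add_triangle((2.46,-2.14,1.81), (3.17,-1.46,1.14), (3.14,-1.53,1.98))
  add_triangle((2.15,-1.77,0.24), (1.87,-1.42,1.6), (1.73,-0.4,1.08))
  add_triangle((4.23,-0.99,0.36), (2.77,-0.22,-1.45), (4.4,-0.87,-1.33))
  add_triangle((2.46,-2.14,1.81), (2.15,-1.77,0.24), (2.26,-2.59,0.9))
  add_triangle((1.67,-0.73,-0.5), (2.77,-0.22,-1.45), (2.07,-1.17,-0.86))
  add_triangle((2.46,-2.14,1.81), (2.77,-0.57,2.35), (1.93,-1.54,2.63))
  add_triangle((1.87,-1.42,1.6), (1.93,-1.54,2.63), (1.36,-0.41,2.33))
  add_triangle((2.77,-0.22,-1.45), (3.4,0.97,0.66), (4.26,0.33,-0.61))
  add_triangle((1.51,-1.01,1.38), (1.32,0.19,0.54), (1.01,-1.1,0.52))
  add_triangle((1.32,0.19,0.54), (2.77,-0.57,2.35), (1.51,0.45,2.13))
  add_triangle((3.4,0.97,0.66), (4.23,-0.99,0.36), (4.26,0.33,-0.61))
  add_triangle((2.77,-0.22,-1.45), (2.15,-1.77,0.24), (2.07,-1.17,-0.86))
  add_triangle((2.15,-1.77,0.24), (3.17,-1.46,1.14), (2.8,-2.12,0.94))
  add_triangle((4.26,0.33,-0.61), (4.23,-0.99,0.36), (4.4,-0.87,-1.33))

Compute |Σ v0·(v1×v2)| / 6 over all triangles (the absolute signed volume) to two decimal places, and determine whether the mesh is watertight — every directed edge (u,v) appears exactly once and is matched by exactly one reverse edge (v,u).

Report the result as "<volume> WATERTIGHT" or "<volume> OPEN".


12.73 OPEN

Per-triangle v0·(v1×v2)/6:
  t1: +0.4028
  t2: -0.3904
  t3: -0.1856
  t4: -0.1661
  t5: -0.2806
  t6: -0.2452
  t7: +1.1184
  t8: +0.5609
  t9: -0.0152
  t10: +0.3425
  t11: +1.5036
  t12: +0.1649
  t13: +0.4603
  t14: +0.2070
  t15: +1.0722
  t16: -0.1207
  t17: +0.1367
  t18: -0.3222
  t19: +0.1506
  t20: -0.5613
  t21: -0.0585
  t22: +0.4416
  t23: +0.6896
  t24: -0.2241
  t25: -0.1772
  t26: -0.0898
  t27: +0.7483
  t28: +0.0392
  t29: +0.6933
  t30: +0.1130
  t31: +0.2801
  t32: +2.6115
  t33: +0.3853
  t34: +0.6001
  t35: -0.1230
  t36: +0.2054
  t37: -0.3726
  t38: +0.4117
  t39: -0.4726
  t40: -0.3248
  t41: -0.3747
  t42: -0.1121
  t43: +0.8949
  t44: -0.2170
  t45: +0.1746
  t46: -0.1800
  t47: -0.3846
  t48: +1.5574
  t49: +0.4688
  t50: +0.2063
  t51: +1.4851
Σ = +12.7279 → |volume| = 12.73

Directed edges: 153 total; 3 unmatched, e.g. (2.15,-1.77,0.24)→(1.63,-1.73,1.1) → open.


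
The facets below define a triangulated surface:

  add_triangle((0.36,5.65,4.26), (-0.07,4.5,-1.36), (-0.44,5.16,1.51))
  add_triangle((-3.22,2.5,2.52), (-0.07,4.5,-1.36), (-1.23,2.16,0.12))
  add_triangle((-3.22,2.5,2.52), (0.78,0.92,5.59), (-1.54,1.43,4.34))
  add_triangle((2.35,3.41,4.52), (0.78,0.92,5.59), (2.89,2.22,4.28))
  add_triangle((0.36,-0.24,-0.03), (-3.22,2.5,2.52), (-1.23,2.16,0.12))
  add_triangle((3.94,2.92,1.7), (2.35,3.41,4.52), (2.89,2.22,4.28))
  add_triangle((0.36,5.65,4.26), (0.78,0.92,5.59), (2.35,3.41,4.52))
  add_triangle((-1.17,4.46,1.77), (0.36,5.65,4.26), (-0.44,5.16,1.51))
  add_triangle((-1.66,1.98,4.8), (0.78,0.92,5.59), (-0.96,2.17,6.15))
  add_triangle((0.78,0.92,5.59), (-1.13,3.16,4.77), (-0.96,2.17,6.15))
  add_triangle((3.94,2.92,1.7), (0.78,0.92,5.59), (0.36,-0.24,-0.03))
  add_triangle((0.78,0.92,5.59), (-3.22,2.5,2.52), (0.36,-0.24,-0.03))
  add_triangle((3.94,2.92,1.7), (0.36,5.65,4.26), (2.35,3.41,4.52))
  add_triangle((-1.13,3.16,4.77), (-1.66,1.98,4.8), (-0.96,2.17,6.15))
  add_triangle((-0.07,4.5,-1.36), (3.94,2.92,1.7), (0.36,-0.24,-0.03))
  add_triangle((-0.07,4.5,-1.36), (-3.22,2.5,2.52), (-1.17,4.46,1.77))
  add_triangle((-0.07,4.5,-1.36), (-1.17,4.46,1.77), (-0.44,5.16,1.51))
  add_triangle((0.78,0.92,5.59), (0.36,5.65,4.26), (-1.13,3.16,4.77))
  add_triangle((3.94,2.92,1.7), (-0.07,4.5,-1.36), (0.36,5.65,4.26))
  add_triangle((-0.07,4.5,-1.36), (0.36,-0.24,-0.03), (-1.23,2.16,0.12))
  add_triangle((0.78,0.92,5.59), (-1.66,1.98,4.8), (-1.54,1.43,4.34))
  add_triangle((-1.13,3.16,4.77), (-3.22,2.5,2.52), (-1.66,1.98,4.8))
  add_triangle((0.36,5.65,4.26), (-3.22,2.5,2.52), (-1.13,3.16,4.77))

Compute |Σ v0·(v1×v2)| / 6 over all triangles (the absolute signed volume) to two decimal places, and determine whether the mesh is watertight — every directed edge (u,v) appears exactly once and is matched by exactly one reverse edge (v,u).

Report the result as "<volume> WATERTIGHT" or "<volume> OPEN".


Per-triangle v0·(v1×v2)/6:
  t1: +2.6411
  t2: +1.0954
  t3: -1.7867
  t4: +3.2674
  t5: -0.1807
  t6: +3.1429
  t7: +8.5095
  t8: +2.1068
  t9: +0.4974
  t10: +2.0860
  t11: +1.7067
  t12: +0.0747
  t13: +7.8968
  t14: +1.2656
  t15: +0.9965
  t16: +4.7350
  t17: +1.6925
  t18: +7.7602
  t19: +16.9699
  t20: -0.1145
  t21: +0.8253
  t22: +2.8474
  t23: +6.8010
Σ = +74.8362 → |volume| = 74.84

Directed edges: 69 total; 9 unmatched, e.g. (-1.54,1.43,4.34)→(-3.22,2.5,2.52) → open.

74.84 OPEN


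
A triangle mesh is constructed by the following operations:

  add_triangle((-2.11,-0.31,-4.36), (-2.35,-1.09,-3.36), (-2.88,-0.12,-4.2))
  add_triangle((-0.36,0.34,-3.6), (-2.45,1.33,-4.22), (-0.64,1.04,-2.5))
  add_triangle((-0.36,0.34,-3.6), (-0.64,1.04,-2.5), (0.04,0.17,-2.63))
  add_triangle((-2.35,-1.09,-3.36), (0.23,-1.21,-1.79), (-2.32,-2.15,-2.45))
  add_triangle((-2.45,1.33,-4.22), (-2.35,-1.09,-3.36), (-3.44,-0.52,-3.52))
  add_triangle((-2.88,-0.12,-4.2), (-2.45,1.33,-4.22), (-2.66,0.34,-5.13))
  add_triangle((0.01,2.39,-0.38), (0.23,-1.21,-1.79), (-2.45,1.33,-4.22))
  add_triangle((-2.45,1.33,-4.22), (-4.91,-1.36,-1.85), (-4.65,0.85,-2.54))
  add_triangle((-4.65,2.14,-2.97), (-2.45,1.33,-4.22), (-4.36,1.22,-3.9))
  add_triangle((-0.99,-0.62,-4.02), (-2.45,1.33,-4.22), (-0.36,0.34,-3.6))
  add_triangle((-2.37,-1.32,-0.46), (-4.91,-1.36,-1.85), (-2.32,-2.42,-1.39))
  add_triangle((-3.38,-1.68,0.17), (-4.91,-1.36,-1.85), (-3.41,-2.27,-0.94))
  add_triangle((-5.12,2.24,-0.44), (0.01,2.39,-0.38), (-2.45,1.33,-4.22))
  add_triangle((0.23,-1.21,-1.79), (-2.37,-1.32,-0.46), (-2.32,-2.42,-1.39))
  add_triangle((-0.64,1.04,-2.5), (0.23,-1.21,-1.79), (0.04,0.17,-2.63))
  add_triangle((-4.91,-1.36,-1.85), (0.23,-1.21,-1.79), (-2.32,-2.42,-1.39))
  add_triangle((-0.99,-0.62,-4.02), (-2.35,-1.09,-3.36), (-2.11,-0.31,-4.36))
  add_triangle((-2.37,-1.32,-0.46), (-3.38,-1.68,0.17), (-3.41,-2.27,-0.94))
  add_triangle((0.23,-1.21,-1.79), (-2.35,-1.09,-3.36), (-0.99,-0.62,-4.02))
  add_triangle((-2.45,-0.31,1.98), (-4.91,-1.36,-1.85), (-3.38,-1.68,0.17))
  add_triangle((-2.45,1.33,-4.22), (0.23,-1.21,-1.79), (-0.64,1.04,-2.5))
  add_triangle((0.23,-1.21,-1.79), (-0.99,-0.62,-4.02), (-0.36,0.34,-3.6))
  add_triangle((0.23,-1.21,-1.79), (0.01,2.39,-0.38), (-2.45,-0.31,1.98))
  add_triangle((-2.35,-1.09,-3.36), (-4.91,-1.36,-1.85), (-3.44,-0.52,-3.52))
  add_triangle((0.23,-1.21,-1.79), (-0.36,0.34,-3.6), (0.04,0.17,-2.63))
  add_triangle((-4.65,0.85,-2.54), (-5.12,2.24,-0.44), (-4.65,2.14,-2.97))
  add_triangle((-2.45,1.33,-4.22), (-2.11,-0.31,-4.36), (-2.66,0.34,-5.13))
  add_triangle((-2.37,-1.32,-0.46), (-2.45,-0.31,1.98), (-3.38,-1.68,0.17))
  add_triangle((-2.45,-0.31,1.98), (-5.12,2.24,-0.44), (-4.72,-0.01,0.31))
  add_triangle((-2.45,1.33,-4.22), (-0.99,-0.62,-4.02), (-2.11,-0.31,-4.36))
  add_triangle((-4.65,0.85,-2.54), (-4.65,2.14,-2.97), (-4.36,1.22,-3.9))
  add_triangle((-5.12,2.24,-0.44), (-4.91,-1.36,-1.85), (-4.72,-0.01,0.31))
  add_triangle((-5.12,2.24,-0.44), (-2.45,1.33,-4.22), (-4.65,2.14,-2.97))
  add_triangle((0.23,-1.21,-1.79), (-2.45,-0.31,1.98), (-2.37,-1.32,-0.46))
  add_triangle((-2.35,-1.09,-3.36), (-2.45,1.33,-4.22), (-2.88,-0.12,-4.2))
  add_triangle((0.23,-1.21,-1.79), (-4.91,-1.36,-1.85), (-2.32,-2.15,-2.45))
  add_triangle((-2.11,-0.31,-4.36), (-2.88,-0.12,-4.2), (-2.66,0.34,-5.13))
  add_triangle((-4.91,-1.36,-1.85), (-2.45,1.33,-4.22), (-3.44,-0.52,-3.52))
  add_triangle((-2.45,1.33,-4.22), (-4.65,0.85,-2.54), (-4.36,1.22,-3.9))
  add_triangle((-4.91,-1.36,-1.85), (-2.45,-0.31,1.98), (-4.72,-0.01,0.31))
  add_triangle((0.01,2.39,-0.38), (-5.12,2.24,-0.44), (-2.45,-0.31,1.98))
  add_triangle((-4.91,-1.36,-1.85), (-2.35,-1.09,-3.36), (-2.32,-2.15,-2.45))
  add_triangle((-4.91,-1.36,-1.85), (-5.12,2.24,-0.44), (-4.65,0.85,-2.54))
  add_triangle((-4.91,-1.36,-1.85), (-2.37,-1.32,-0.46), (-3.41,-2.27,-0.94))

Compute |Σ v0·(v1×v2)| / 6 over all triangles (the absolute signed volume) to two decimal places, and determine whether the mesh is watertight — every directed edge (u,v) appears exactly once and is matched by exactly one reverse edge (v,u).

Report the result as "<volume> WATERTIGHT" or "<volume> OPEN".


60.02 WATERTIGHT

Per-triangle v0·(v1×v2)/6:
  t1: +0.6181
  t2: +0.7602
  t3: +0.1278
  t4: +1.3384
  t5: +1.6530
  t6: +0.7198
  t7: +2.3144
  t8: +4.4730
  t9: +1.7935
  t10: +1.5450
  t11: +0.9099
  t12: +1.3559
  t13: +8.1082
  t14: -0.3207
  t15: -0.3159
  t16: +2.1919
  t17: +0.7667
  t18: -0.0987
  t19: +1.2097
  t20: +2.2025
  t21: -1.2375
  t22: +0.7318
  t23: -1.7528
  t24: +1.6756
  t25: +0.2315
  t26: +2.7907
  t27: +0.0013
  t28: -0.1476
  t29: +3.0349
  t30: +1.0327
  t31: +1.3771
  t32: +4.6709
  t33: +0.2048
  t34: +0.5336
  t35: -0.2620
  t36: -0.6724
  t37: +0.4110
  t38: +2.4877
  t39: -0.0934
  t40: +2.4522
  t41: +4.0266
  t42: +2.4863
  t43: +4.9642
  t44: -0.2824
Σ = +60.0171 → |volume| = 60.02

Directed edges: 132 total, each appears once with its reverse present → watertight.


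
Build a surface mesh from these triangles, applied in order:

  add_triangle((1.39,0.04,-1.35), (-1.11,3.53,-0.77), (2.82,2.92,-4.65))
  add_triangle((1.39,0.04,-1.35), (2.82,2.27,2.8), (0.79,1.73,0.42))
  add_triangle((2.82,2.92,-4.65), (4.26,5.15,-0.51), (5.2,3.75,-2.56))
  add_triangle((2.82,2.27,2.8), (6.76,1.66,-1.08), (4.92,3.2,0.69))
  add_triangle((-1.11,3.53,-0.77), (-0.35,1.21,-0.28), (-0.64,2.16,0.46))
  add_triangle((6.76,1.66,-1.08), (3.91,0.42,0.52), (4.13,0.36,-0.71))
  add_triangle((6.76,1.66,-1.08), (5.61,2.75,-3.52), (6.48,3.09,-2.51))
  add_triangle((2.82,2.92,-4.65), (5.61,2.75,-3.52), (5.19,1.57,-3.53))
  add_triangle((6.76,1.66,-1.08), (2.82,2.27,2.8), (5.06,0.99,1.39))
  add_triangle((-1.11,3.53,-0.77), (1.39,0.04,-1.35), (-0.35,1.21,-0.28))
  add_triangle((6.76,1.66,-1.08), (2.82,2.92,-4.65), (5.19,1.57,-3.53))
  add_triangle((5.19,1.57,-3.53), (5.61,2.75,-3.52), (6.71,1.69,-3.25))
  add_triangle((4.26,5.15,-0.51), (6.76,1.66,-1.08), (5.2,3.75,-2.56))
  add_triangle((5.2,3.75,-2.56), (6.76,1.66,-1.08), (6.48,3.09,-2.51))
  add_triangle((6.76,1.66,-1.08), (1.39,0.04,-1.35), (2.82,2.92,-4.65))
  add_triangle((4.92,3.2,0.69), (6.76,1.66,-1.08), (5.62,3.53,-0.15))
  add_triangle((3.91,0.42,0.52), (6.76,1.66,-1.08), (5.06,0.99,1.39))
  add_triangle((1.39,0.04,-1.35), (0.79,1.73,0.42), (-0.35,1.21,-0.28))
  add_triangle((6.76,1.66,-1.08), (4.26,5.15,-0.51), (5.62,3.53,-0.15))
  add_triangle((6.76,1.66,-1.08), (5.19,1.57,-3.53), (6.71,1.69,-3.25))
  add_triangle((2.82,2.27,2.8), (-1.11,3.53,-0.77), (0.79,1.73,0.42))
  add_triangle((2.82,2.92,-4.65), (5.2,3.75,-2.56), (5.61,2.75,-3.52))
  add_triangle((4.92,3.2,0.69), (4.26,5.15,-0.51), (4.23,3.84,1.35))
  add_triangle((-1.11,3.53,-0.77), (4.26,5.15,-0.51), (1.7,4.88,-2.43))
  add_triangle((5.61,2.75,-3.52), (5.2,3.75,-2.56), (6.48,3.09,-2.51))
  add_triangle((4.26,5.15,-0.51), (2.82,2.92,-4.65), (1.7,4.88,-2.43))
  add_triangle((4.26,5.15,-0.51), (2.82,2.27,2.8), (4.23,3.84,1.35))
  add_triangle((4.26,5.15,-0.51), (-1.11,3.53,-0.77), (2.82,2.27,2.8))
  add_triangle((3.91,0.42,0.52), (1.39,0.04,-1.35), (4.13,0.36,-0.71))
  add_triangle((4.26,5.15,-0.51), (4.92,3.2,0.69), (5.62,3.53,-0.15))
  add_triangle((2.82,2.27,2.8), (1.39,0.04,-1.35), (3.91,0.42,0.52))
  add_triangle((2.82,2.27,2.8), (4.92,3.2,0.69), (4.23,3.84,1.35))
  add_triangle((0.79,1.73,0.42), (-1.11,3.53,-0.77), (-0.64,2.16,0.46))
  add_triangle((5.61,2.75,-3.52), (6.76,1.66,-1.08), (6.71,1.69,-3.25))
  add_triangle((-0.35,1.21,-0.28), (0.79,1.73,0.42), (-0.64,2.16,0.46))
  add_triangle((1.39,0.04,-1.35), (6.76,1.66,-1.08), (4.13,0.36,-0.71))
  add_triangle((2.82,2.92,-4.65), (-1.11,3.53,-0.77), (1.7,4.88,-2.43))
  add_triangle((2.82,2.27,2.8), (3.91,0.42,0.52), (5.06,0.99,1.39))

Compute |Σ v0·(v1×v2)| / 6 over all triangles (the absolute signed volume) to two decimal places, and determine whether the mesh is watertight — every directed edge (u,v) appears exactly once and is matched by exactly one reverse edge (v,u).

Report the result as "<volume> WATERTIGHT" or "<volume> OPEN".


Per-triangle v0·(v1×v2)/6:
  t1: -0.3616
  t2: -1.5887
  t3: +7.0930
  t4: +4.6712
  t5: -0.0171
  t6: +0.8742
  t7: +2.1501
  t8: +3.0169
  t9: +4.8322
  t10: -0.0108
  t11: -5.3799
  t12: +1.2835
  t13: +8.4708
  t14: +1.1891
  t15: +4.2564
  t16: +1.8970
  t17: +1.0122
  t18: -0.5808
  t19: +3.0447
  t20: -0.5965
  t21: -0.9284
  t22: +4.2450
  t23: +2.4652
  t24: +5.8906
  t25: +1.8039
  t26: +9.4223
  t27: +1.3360
  t28: +10.1229
  t29: +0.0061
  t30: +1.9441
  t31: -1.7948
  t32: +1.8763
  t33: +0.7124
  t34: +3.2427
  t35: -0.2523
  t36: +0.8143
  t37: +4.6335
  t38: -0.2136
Σ = +80.5824 → |volume| = 80.58

Directed edges: 114 total, each appears once with its reverse present → watertight.

80.58 WATERTIGHT


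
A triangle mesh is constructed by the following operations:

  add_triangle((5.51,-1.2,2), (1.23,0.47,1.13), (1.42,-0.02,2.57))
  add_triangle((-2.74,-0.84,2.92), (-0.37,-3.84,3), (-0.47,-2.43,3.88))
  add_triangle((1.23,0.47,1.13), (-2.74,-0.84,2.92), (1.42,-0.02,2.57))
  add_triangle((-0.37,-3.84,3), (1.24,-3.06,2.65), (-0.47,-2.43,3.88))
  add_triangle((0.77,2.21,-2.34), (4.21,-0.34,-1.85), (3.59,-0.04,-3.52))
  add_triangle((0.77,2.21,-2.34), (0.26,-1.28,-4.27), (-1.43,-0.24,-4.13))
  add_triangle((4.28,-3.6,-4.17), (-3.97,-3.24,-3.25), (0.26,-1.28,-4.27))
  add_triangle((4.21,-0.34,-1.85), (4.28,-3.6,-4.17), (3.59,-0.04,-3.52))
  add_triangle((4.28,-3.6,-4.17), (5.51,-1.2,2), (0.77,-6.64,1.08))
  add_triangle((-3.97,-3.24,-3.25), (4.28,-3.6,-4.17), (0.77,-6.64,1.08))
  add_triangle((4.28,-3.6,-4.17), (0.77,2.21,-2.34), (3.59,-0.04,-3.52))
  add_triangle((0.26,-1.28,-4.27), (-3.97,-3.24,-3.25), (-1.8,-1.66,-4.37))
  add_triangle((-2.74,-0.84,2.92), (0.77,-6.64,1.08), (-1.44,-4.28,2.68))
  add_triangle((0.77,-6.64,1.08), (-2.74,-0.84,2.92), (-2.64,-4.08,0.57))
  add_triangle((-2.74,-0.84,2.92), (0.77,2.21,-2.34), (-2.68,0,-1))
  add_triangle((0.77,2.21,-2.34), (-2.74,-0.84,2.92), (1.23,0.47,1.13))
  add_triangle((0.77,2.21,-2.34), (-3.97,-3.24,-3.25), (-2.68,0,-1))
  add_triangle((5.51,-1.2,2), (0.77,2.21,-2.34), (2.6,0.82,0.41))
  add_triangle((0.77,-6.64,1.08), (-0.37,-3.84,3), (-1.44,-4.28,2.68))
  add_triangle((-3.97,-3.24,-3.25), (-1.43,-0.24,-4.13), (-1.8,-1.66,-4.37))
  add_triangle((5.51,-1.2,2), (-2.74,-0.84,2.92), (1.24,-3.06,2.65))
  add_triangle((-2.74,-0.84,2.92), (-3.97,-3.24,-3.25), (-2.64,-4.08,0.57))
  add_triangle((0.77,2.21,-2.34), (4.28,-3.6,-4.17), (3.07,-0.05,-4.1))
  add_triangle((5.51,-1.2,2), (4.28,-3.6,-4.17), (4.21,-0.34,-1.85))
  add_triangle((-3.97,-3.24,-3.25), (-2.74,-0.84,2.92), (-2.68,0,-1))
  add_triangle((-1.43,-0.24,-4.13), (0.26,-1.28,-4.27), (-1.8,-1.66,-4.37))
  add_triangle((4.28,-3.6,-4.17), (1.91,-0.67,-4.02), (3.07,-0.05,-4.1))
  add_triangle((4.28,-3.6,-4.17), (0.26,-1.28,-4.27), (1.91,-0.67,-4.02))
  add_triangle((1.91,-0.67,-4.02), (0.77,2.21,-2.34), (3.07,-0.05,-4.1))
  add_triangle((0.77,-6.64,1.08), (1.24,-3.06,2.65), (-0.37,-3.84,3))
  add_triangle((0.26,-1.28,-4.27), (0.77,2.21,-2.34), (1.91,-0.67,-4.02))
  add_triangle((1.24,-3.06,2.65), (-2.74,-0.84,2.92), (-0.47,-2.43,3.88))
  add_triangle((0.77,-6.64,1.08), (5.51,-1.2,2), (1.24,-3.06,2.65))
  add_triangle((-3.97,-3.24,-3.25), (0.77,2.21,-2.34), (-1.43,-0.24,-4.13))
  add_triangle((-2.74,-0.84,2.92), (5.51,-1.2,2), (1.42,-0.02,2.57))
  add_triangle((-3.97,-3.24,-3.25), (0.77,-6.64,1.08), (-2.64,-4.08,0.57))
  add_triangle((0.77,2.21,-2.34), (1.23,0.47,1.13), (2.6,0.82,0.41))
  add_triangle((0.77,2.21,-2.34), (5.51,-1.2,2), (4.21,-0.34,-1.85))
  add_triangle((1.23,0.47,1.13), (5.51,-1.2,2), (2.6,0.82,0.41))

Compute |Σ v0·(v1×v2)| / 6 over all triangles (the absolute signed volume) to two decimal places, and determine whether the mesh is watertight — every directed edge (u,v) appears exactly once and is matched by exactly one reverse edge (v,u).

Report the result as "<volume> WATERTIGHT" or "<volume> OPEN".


228.79 OPEN

Per-triangle v0·(v1×v2)/6:
  t1: +1.2106
  t2: +3.0305
  t3: +0.6808
  t4: +1.9856
  t5: +2.7459
  t6: +3.9297
  t7: +13.4623
  t8: +4.8370
  t9: +35.9804
  t10: +39.0155
  t11: +3.3337
  t12: +2.2933
  t13: +0.2650
  t14: +9.8832
  t15: +2.9059
  t16: +2.2647
  t17: +5.5481
  t18: +2.1693
  t19: +3.3002
  t20: +2.1506
  t21: +7.1269
  t22: +9.1008
  t23: -0.6112
  t24: +11.3086
  t25: +6.3690
  t26: +1.8863
  t27: +3.1592
  t28: +4.3180
  t29: +2.0995
  t30: +4.2688
  t31: +3.2114
  t32: -1.1628
  t33: +11.0247
  t34: +1.2749
  t35: +3.7506
  t36: +12.5623
  t37: +0.8855
  t38: +5.9885
  t39: +1.2318
Σ = +228.7853 → |volume| = 228.79

Directed edges: 117 total; 3 unmatched, e.g. (-2.74,-0.84,2.92)→(-0.37,-3.84,3) → open.


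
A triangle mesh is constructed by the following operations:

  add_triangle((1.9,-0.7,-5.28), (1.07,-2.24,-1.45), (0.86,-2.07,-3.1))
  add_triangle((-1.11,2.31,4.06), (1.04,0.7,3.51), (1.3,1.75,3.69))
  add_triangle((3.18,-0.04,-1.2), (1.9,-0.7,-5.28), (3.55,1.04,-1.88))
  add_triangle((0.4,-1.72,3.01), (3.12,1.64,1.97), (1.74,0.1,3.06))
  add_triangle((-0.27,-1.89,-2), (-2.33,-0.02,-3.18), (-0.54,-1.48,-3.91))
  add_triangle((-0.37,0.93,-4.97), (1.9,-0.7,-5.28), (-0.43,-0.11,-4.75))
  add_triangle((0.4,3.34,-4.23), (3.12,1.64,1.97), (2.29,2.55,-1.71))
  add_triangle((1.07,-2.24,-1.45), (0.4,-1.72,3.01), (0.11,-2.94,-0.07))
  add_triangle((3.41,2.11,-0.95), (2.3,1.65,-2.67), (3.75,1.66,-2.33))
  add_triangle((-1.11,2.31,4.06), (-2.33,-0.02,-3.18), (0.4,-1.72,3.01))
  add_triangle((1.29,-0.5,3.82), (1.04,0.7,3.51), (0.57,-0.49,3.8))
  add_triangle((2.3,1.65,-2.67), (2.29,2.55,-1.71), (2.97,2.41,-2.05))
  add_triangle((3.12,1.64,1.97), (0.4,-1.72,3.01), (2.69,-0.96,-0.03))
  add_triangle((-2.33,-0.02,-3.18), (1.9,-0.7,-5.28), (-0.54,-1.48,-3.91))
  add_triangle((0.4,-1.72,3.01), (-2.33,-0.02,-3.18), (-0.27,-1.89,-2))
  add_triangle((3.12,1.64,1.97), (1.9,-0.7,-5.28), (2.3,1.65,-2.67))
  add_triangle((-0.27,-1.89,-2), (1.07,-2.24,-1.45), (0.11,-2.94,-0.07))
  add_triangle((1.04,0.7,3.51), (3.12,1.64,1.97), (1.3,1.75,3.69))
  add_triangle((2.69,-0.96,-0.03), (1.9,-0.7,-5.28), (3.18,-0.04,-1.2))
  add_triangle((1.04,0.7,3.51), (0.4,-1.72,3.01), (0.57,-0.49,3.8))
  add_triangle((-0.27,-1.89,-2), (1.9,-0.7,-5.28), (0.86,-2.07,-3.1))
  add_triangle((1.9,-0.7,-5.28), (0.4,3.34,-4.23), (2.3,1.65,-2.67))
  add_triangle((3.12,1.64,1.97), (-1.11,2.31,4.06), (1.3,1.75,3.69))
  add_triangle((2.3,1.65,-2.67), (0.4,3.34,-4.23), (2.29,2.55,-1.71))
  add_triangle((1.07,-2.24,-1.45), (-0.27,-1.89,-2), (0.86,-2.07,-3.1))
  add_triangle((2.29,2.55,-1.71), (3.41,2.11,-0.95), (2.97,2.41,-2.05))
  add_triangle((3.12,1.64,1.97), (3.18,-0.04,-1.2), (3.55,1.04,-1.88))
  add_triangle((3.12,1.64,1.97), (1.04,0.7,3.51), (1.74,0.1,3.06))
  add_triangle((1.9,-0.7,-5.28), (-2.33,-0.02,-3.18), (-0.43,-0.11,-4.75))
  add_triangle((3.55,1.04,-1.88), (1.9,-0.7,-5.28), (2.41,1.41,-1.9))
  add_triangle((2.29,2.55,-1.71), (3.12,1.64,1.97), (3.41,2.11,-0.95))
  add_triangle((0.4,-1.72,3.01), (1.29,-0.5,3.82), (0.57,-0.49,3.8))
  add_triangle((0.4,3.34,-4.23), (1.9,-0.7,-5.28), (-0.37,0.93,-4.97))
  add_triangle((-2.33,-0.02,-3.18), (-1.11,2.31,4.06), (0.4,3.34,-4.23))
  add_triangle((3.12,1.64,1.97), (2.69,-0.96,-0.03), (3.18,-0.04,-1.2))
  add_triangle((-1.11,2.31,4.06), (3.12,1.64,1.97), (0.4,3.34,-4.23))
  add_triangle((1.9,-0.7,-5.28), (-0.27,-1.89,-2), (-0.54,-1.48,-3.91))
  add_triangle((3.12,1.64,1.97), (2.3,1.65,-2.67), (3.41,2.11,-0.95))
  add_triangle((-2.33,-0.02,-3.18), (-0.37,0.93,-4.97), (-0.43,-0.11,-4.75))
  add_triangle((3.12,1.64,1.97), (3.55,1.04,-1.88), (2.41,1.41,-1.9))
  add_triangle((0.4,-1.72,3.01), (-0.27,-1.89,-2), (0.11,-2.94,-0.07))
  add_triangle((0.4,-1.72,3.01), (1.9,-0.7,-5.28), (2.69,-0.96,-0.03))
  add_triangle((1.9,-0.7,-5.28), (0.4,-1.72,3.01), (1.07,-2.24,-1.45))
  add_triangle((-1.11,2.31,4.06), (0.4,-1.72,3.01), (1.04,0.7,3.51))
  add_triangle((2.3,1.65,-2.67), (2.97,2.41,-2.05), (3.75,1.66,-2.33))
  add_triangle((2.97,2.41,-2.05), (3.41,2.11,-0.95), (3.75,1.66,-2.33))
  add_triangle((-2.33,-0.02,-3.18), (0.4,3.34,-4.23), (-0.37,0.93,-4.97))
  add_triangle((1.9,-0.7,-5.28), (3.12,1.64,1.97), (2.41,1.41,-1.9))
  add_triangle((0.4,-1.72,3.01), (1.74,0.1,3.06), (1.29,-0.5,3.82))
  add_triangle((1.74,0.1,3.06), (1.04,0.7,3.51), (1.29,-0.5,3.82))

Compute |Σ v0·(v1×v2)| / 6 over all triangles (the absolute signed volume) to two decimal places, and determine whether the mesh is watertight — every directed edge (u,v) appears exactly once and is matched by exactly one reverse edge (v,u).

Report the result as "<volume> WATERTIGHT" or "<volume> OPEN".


Per-triangle v0·(v1×v2)/6:
  t1: +1.2608
  t2: +1.5536
  t3: +2.8168
  t4: +0.8006
  t5: +1.3912
  t6: +2.0040
  t7: +1.9981
  t8: +1.7040
  t9: -0.9273
  t10: +5.9506
  t11: +0.5258
  t12: +0.3845
  t13: +5.1389
  t14: +3.6282
  t15: +2.8982
  t16: +5.1273
  t17: +1.1779
  t18: +1.3539
  t19: +2.5928
  t20: -0.3956
  t21: +1.0795
  t22: +6.5760
  t23: +1.6763
  t24: +2.4194
  t25: +0.7333
  t26: +0.4386
  t27: +2.2902
  t28: +1.3651
  t29: +0.8330
  t30: +2.2438
  t31: +1.6512
  t32: +0.6050
  t33: +5.8403
  t34: +11.5254
  t35: +2.4217
  t36: +14.4926
  t37: +1.9464
  t38: -0.0309
  t39: +1.6930
  t40: +1.7766
  t41: +0.1878
  t42: +3.7483
  t43: +1.6504
  t44: +3.5712
  t45: +0.7687
  t46: +0.8769
  t47: +4.0546
  t48: -3.5050
  t49: +0.4001
  t50: +0.5679
Σ = +114.8820 → |volume| = 114.88

Directed edges: 150 total, each appears once with its reverse present → watertight.

114.88 WATERTIGHT


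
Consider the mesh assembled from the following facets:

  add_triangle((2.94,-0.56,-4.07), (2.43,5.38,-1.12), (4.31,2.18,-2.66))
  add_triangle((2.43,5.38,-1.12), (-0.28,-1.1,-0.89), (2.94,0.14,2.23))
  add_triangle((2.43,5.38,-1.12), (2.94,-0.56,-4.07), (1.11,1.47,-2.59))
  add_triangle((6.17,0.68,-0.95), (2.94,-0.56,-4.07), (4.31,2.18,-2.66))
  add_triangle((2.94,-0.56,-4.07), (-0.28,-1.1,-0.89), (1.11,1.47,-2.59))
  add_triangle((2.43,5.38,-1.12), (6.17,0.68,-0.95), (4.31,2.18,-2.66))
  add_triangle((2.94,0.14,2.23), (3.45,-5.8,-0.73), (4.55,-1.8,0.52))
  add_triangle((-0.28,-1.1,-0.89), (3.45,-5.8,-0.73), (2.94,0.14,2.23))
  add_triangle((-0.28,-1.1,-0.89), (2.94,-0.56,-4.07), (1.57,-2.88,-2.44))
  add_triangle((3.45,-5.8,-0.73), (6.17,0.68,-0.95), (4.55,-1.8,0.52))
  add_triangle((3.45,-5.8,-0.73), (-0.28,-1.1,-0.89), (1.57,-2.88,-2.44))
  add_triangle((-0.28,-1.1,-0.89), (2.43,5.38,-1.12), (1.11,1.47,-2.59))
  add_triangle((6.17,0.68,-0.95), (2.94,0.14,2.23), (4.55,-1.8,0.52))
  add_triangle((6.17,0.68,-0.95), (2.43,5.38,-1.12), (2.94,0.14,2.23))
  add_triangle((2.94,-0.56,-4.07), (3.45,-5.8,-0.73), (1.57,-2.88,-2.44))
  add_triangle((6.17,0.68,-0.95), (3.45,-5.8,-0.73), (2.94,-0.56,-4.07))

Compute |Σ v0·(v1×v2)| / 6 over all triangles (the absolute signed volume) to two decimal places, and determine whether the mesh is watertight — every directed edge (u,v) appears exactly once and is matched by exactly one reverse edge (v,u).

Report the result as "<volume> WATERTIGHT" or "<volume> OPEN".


Per-triangle v0·(v1×v2)/6:
  t1: +6.1670
  t2: -3.3257
  t3: +4.8646
  t4: +8.1571
  t5: +1.6479
  t6: +9.1874
  t7: +5.2592
  t8: -0.1983
  t9: +1.4651
  t10: +8.2276
  t11: +1.7724
  t12: +0.0035
  t13: +6.1180
  t14: +13.9618
  t15: +5.7886
  t16: +22.8086
Σ = +91.9048 → |volume| = 91.90

Directed edges: 48 total, each appears once with its reverse present → watertight.

91.90 WATERTIGHT


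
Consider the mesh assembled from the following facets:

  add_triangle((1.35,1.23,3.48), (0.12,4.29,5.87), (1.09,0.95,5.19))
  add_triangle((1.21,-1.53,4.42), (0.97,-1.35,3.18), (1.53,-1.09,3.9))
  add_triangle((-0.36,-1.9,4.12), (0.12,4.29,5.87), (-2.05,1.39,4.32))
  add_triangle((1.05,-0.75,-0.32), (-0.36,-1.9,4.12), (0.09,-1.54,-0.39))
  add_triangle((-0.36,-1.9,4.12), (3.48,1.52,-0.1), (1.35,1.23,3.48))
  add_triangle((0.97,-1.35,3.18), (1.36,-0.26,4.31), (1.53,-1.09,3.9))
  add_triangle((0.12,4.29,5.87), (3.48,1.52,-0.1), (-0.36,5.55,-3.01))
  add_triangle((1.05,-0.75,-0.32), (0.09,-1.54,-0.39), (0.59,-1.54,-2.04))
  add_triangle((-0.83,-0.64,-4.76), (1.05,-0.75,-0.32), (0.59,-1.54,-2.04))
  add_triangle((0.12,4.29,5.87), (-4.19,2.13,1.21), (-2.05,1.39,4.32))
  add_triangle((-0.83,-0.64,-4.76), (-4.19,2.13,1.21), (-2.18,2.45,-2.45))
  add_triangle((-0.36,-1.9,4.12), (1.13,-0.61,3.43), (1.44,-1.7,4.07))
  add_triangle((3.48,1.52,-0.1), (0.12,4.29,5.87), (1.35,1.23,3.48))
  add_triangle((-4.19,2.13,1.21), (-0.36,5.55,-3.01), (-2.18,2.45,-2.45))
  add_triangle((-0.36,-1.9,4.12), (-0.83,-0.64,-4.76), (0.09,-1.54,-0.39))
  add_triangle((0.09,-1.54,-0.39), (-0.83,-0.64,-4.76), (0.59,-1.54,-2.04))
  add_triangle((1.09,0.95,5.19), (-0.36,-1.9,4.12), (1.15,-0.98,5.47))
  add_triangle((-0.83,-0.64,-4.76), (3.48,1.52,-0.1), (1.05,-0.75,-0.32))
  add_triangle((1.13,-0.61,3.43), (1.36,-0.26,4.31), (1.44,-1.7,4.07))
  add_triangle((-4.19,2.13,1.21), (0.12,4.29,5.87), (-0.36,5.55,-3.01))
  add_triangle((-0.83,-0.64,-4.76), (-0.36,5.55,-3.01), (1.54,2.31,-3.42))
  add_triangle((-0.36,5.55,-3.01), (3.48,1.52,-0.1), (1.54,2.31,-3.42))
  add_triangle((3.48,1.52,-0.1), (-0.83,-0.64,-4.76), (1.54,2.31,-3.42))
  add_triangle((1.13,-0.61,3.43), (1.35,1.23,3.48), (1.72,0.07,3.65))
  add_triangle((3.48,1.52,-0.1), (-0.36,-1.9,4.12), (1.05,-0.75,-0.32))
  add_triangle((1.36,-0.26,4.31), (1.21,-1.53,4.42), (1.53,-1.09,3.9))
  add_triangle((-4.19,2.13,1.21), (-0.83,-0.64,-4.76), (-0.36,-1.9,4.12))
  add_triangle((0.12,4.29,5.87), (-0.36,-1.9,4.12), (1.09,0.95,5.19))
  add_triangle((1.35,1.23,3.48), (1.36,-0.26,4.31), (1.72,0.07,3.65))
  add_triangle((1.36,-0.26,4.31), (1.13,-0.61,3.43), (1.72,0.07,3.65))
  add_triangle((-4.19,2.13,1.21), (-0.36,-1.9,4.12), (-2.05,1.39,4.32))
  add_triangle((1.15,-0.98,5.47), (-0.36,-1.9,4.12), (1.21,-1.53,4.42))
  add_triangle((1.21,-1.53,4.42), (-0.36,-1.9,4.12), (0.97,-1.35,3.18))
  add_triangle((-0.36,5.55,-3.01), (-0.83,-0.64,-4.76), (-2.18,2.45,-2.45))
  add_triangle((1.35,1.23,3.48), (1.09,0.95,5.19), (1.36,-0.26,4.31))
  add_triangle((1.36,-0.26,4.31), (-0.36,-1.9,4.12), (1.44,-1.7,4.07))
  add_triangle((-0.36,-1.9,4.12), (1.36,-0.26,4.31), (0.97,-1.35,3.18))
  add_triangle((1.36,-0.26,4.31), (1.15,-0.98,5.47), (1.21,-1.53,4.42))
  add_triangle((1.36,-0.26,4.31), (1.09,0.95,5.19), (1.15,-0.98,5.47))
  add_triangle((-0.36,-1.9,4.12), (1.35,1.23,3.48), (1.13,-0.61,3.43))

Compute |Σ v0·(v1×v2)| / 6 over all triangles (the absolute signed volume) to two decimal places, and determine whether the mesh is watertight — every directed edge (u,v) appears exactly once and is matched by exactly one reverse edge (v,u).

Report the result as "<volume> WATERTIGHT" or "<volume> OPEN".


176.74 WATERTIGHT

Per-triangle v0·(v1×v2)/6:
  t1: +2.2929
  t2: +0.1039
  t3: +9.5058
  t4: +1.1725
  t5: +5.0831
  t6: -0.2696
  t7: +26.8657
  t8: +0.4094
  t9: +0.5799
  t10: +9.8929
  t11: +6.9685
  t12: -1.0245
  t13: +6.4671
  t14: +8.6242
  t15: +1.5803
  t16: +0.9574
  t17: +2.1026
  t18: +3.3068
  t19: +0.0047
  t20: +31.5920
  t21: +9.7300
  t22: +8.3061
  t23: +5.0863
  t24: -0.4633
  t25: +3.1738
  t26: +0.3851
  t27: +10.2509
  t28: +5.9629
  t29: +0.5353
  t30: +0.1745
  t31: +6.3985
  t32: +1.1225
  t33: +0.3079
  t34: +8.6438
  t35: +0.7950
  t36: +1.9192
  t37: -1.3414
  t38: +0.4365
  t39: +0.7784
  t40: -1.6793
Σ = +176.7383 → |volume| = 176.74

Directed edges: 120 total, each appears once with its reverse present → watertight.
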